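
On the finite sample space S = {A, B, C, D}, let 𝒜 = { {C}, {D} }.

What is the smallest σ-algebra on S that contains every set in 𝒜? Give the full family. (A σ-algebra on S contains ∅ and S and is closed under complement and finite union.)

Take S₀ = 𝒜 ∪ {∅, S} = { {}, {C}, {D}, S }.
Step 1 (3 new):
  {C,D}  = {C} ∪ {D}
  {A,B,C}  = {D}ᶜ
  {A,B,D}  = {C}ᶜ
  [7 total]
Step 2: 1 new —
  {A,B}  = {C,D}ᶜ
  [8 total]
Step 3: no new sets; the family is a σ-algebra.

Hence σ(𝒜) has 8 members: { {}, {C}, {D}, {A,B}, {C,D}, {A,B,C}, {A,B,D}, S }.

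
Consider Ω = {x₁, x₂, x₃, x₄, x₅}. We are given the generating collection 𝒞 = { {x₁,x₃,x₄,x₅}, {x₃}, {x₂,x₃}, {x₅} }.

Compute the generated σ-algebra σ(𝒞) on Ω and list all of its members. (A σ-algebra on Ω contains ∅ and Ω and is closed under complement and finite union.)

Seed the family with 𝒞 together with ∅ and Ω: { ∅, {x₃}, {x₅}, {x₂,x₃}, {x₁,x₃,x₄,x₅}, Ω }.
Step 1. New:
  {x₂}  = complement {x₁,x₃,x₄,x₅}
  {x₃,x₅}  = {x₃} ∪ {x₅}
  {x₁,x₄,x₅}  = complement {x₂,x₃}
  {x₂,x₃,x₅}  = {x₂,x₃} ∪ {x₅}
  {x₁,x₂,x₃,x₄}  = complement {x₅}
  {x₁,x₂,x₄,x₅}  = complement {x₃}
Step 2 adds 3:
  {x₁,x₄}  = complement {x₂,x₃,x₅}
  {x₂,x₅}  = {x₂} ∪ {x₅}
  {x₁,x₂,x₄}  = complement {x₃,x₅}
Step 3 adds 1:
  {x₁,x₃,x₄}  = complement {x₂,x₅}
After Step 4 the family is unchanged; done.

σ(𝒞) = { ∅, {x₂}, {x₃}, {x₅}, {x₁,x₄}, {x₂,x₃}, {x₂,x₅}, {x₃,x₅}, {x₁,x₂,x₄}, {x₁,x₃,x₄}, {x₁,x₄,x₅}, {x₂,x₃,x₅}, {x₁,x₂,x₃,x₄}, {x₁,x₂,x₄,x₅}, {x₁,x₃,x₄,x₅}, Ω }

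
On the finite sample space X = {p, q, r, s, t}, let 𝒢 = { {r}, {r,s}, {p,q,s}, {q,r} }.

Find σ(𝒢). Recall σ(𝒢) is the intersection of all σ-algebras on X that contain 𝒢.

Answer: σ(𝒢) = { {}, {p}, {q}, {r}, {s}, {t}, {p,q}, {p,r}, {p,s}, {p,t}, {q,r}, {q,s}, {q,t}, {r,s}, {r,t}, {s,t}, {p,q,r}, {p,q,s}, {p,q,t}, {p,r,s}, {p,r,t}, {p,s,t}, {q,r,s}, {q,r,t}, {q,s,t}, {r,s,t}, {p,q,r,s}, {p,q,r,t}, {p,q,s,t}, {p,r,s,t}, {q,r,s,t}, X }

Trace:
Take S₀ = 𝒢 ∪ {∅, X} = { {}, {r}, {q,r}, {r,s}, {p,q,s}, X }.
Step 1: 6 new —
  {r,t}  = X∖{p,q,s}
  {p,q,t}  = X∖{r,s}
  {p,s,t}  = X∖{q,r}
  {q,r,s}  = {r,s} ∪ {q,r}
  {p,q,r,s}  = {r} ∪ {p,q,s}
  {p,q,s,t}  = X∖{r}
  (now 12)
Step 2 adds 7:
  {t}  = X∖{p,q,r,s}
  {p,t}  = X∖{q,r,s}
  {q,r,t}  = {q,r} ∪ {r,t}
  {r,s,t}  = {r,s} ∪ {r,t}
  {p,q,r,t}  = {r} ∪ {p,q,t}
  {p,r,s,t}  = {p,s,t} ∪ {r,s}
  {q,r,s,t}  = {q,r,s} ∪ {r,t}
  (now 19)
Step 3 adds 6:
  {p}  = X∖{q,r,s,t}
  {q}  = X∖{p,r,s,t}
  {s}  = X∖{p,q,r,t}
  {p,q}  = X∖{r,s,t}
  {p,s}  = X∖{q,r,t}
  {p,r,t}  = {p,t} ∪ {r,t}
  (now 25)
Step 4: +6 →
  {p,r}  = {r} ∪ {p}
  {q,s}  = X∖{p,r,t}
  {q,t}  = {q} ∪ {t}
  {s,t}  = {t} ∪ {s}
  {p,q,r}  = {p,q} ∪ {r}
  {p,r,s}  = {r,s} ∪ {p,s}
  (now 31)
Step 5. New:
  {q,s,t}  = X∖{p,r}
  (now 32)
Step 6 adds nothing — fixpoint reached.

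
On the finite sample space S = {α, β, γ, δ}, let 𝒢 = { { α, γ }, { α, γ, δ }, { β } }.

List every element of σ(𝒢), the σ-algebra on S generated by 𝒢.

Initial family (5 sets): { {  }, { β }, { α, γ }, { α, γ, δ }, S }.
Pass 1. New:
  { β, δ }  = ᶜ of { α, γ }
  { α, β, γ }  = { α, γ } ∪ { β }
  |family| = 7
Pass 2 adds 1:
  { δ }  = ᶜ of { α, β, γ }
  |family| = 8
Pass 3: closed — nothing new.

Hence σ(𝒢) has 8 members: { {  }, { β }, { δ }, { α, γ }, { β, δ }, { α, β, γ }, { α, γ, δ }, S }.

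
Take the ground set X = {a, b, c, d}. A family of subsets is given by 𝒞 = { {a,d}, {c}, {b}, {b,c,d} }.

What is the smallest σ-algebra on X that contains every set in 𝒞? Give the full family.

Initial family (6 sets): { {}, {b}, {c}, {a,d}, {b,c,d}, X }.
Step 1: 4 new —
  {a}  = complement {b,c,d}
  {b,c}  = complement {a,d}
  {a,b,d}  = complement {c}
  {a,c,d}  = complement {b}
  (now 10)
Step 2 adds 3:
  {a,b}  = {b} ∪ {a}
  {a,c}  = {c} ∪ {a}
  {a,b,c}  = {b,c} ∪ {a}
  (now 13)
Step 3 adds 3:
  {d}  = complement {a,b,c}
  {b,d}  = complement {a,c}
  {c,d}  = complement {a,b}
  (now 16)
Step 4: no new sets; the family is a σ-algebra.

Hence σ(𝒞) has 16 members: { {}, {a}, {b}, {c}, {d}, {a,b}, {a,c}, {a,d}, {b,c}, {b,d}, {c,d}, {a,b,c}, {a,b,d}, {a,c,d}, {b,c,d}, X }.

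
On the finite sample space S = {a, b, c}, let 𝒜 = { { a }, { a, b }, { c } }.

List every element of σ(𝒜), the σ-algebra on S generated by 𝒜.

Initial family (5 sets): { ∅, { a }, { c }, { a, b }, S }.
Round 1 (2 new):
  { a, c }  = { c } ∪ { a }
  { b, c }  = ᶜ of { a }
  — 7 sets.
Round 2: +1 →
  { b }  = ᶜ of { a, c }
  — 8 sets.
Round 3: stable.

Hence σ(𝒜) has 8 members: { ∅, { a }, { b }, { c }, { a, b }, { a, c }, { b, c }, S }.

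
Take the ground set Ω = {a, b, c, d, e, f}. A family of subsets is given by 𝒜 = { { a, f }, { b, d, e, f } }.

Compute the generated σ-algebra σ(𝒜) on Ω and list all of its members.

|σ(𝒜)| = 16.  σ(𝒜) = { {}, { a }, { c }, { f }, { a, c }, { a, f }, { c, f }, { a, c, f }, { b, d, e }, { a, b, d, e }, { b, c, d, e }, { b, d, e, f }, { a, b, c, d, e }, { a, b, d, e, f }, { b, c, d, e, f }, Ω }

Derivation:
Begin from { {}, { a, f }, { b, d, e, f }, Ω } (that is, 𝒜 plus ∅ and Ω).
Round 1. New:
  { a, c }  = { b, d, e, f }ᶜ
  { b, c, d, e }  = { a, f }ᶜ
  { a, b, d, e, f }  = { b, d, e, f } ∪ { a, f }
  (now 7)
Round 2: +4 →
  { c }  = { a, b, d, e, f }ᶜ
  { a, c, f }  = { a, c } ∪ { a, f }
  { a, b, c, d, e }  = { a, c } ∪ { b, c, d, e }
  { b, c, d, e, f }  = { b, d, e, f } ∪ { b, c, d, e }
  (now 11)
Round 3 (3 new):
  { a }  = { b, c, d, e, f }ᶜ
  { f }  = { a, b, c, d, e }ᶜ
  { b, d, e }  = { a, c, f }ᶜ
  (now 14)
Round 4: 2 new —
  { c, f }  = { c } ∪ { f }
  { a, b, d, e }  = { b, d, e } ∪ { a }
  (now 16)
Round 5: closed — nothing new.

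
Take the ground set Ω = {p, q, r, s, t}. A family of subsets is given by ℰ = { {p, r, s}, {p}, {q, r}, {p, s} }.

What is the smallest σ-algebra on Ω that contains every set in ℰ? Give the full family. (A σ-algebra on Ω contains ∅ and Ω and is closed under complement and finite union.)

Initial family (6 sets): { ∅, {p}, {p, s}, {q, r}, {p, r, s}, Ω }.
Step 1: +6 →
  {q, t}  = complement {p, r, s}
  {p, q, r}  = {q, r} ∪ {p}
  {p, s, t}  = complement {q, r}
  {q, r, t}  = complement {p, s}
  {p, q, r, s}  = {p, r, s} ∪ {q, r}
  {q, r, s, t}  = complement {p}
Step 2: +6 →
  {t}  = complement {p, q, r, s}
  {s, t}  = complement {p, q, r}
  {p, q, t}  = {q, t} ∪ {p}
  {p, q, r, t}  = {q, t} ∪ {p, q, r}
  {p, q, s, t}  = {p, s, t} ∪ {q, t}
  {p, r, s, t}  = {p, s, t} ∪ {p, r, s}
Step 3 (6 new):
  {q}  = complement {p, r, s, t}
  {r}  = complement {p, q, s, t}
  {s}  = complement {p, q, r, t}
  {p, t}  = {t} ∪ {p}
  {r, s}  = complement {p, q, t}
  {q, s, t}  = {s, t} ∪ {q, t}
Step 4 adds 8:
  {p, q}  = {q} ∪ {p}
  {p, r}  = complement {q, s, t}
  {q, s}  = {q} ∪ {s}
  {r, t}  = {t} ∪ {r}
  {p, q, s}  = {q} ∪ {p, s}
  {p, r, t}  = {r} ∪ {p, t}
  {q, r, s}  = complement {p, t}
  {r, s, t}  = {r, s} ∪ {t}
Step 5: closed — nothing new.

|σ(ℰ)| = 32.  σ(ℰ) = { ∅, {p}, {q}, {r}, {s}, {t}, {p, q}, {p, r}, {p, s}, {p, t}, {q, r}, {q, s}, {q, t}, {r, s}, {r, t}, {s, t}, {p, q, r}, {p, q, s}, {p, q, t}, {p, r, s}, {p, r, t}, {p, s, t}, {q, r, s}, {q, r, t}, {q, s, t}, {r, s, t}, {p, q, r, s}, {p, q, r, t}, {p, q, s, t}, {p, r, s, t}, {q, r, s, t}, Ω }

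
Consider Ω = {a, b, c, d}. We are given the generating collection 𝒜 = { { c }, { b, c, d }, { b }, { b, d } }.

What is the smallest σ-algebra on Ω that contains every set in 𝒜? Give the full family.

σ(𝒜) (16 sets): { ∅, { a }, { b }, { c }, { d }, { a, b }, { a, c }, { a, d }, { b, c }, { b, d }, { c, d }, { a, b, c }, { a, b, d }, { a, c, d }, { b, c, d }, Ω }

Derivation:
Seed the family with 𝒜 together with ∅ and Ω: { ∅, { b }, { c }, { b, d }, { b, c, d }, Ω }.
Round 1: 5 new —
  { a }  = { b, c, d }ᶜ
  { a, c }  = { b, d }ᶜ
  { b, c }  = { c } ∪ { b }
  { a, b, d }  = { c }ᶜ
  { a, c, d }  = { b }ᶜ
Round 2: 3 new —
  { a, b }  = { b } ∪ { a }
  { a, d }  = { b, c }ᶜ
  { a, b, c }  = { b } ∪ { a, c }
Round 3 (2 new):
  { d }  = { a, b, c }ᶜ
  { c, d }  = { a, b }ᶜ
Round 4 adds nothing — fixpoint reached.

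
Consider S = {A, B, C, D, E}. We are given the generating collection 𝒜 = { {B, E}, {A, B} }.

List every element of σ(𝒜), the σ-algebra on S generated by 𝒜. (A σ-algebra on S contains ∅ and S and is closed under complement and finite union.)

σ(𝒜) = { ∅, {A}, {B}, {E}, {A, B}, {A, E}, {B, E}, {C, D}, {A, B, E}, {A, C, D}, {B, C, D}, {C, D, E}, {A, B, C, D}, {A, C, D, E}, {B, C, D, E}, S }

Check:
Take S₀ = 𝒜 ∪ {∅, S} = { ∅, {A, B}, {B, E}, S }.
Step 1: 3 new —
  {A, B, E}  = {A, B} ∪ {B, E}
  {A, C, D}  = {B, E}ᶜ
  {C, D, E}  = {A, B}ᶜ
  — 7 sets.
Step 2: +4 →
  {C, D}  = {A, B, E}ᶜ
  {A, B, C, D}  = {A, C, D} ∪ {A, B}
  {A, C, D, E}  = {C, D, E} ∪ {A, C, D}
  {B, C, D, E}  = {B, E} ∪ {C, D, E}
  — 11 sets.
Step 3. New:
  {A}  = {B, C, D, E}ᶜ
  {B}  = {A, C, D, E}ᶜ
  {E}  = {A, B, C, D}ᶜ
  — 14 sets.
Step 4 adds 2:
  {A, E}  = {E} ∪ {A}
  {B, C, D}  = {C, D} ∪ {B}
  — 16 sets.
Step 5 adds nothing — fixpoint reached.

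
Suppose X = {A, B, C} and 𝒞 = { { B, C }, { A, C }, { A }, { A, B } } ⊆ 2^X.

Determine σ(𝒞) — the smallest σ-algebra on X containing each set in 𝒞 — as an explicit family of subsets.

Answer: σ(𝒞) = { {}, { A }, { B }, { C }, { A, B }, { A, C }, { B, C }, X }

Derivation:
Take S₀ = 𝒞 ∪ {∅, X} = { {}, { A }, { A, B }, { A, C }, { B, C }, X }.
Iteration 1 (2 new):
  { B }  = complement { A, C }
  { C }  = complement { A, B }
  (now 8)
Iteration 2: already closed under ᶜ and ∪.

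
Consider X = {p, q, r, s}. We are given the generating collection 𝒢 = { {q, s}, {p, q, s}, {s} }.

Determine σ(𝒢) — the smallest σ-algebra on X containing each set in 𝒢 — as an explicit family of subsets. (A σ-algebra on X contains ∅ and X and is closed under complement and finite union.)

σ(𝒢) = { {}, {p}, {q}, {r}, {s}, {p, q}, {p, r}, {p, s}, {q, r}, {q, s}, {r, s}, {p, q, r}, {p, q, s}, {p, r, s}, {q, r, s}, X }

Working:
Take S₀ = 𝒢 ∪ {∅, X} = { {}, {s}, {q, s}, {p, q, s}, X }.
Pass 1: +3 →
  {r}  = complement {p, q, s}
  {p, r}  = complement {q, s}
  {p, q, r}  = complement {s}
  [8 total]
Pass 2. New:
  {r, s}  = {s} ∪ {r}
  {p, r, s}  = {s} ∪ {p, r}
  {q, r, s}  = {r} ∪ {q, s}
  [11 total]
Pass 3. New:
  {p}  = complement {q, r, s}
  {q}  = complement {p, r, s}
  {p, q}  = complement {r, s}
  [14 total]
Pass 4 adds 2:
  {p, s}  = {s} ∪ {p}
  {q, r}  = {r} ∪ {q}
  [16 total]
Pass 5: closed — nothing new.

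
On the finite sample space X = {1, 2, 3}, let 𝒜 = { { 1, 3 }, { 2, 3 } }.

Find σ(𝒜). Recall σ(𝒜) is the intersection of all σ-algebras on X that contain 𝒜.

σ(𝒜) (8 sets): { {  }, { 1 }, { 2 }, { 3 }, { 1, 2 }, { 1, 3 }, { 2, 3 }, X }

Trace:
Start: 𝒜 ∪ {∅, X} = { {  }, { 1, 3 }, { 2, 3 }, X }.
Step 1: +2 →
  { 1 }  = ᶜ of { 2, 3 }
  { 2 }  = ᶜ of { 1, 3 }
  — 6 sets.
Step 2 (1 new):
  { 1, 2 }  = { 2 } ∪ { 1 }
  — 7 sets.
Step 3 adds 1:
  { 3 }  = ᶜ of { 1, 2 }
  — 8 sets.
Step 4: no new sets; the family is a σ-algebra.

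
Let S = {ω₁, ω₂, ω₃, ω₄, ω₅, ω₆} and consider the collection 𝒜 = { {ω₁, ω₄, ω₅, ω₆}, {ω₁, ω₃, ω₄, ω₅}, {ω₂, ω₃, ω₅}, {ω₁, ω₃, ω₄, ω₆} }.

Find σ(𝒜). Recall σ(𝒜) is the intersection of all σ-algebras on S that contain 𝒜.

Begin from { {}, {ω₂, ω₃, ω₅}, {ω₁, ω₃, ω₄, ω₅}, {ω₁, ω₃, ω₄, ω₆}, {ω₁, ω₄, ω₅, ω₆}, S } (that is, 𝒜 plus ∅ and S).
Pass 1: 6 new —
  {ω₂, ω₃}  = ᶜ of {ω₁, ω₄, ω₅, ω₆}
  {ω₂, ω₅}  = ᶜ of {ω₁, ω₃, ω₄, ω₆}
  {ω₂, ω₆}  = ᶜ of {ω₁, ω₃, ω₄, ω₅}
  {ω₁, ω₄, ω₆}  = ᶜ of {ω₂, ω₃, ω₅}
  {ω₁, ω₂, ω₃, ω₄, ω₅}  = {ω₂, ω₃, ω₅} ∪ {ω₁, ω₃, ω₄, ω₅}
  {ω₁, ω₃, ω₄, ω₅, ω₆}  = {ω₁, ω₃, ω₄, ω₅} ∪ {ω₁, ω₃, ω₄, ω₆}
Pass 2: 8 new —
  {ω₂}  = ᶜ of {ω₁, ω₃, ω₄, ω₅, ω₆}
  {ω₆}  = ᶜ of {ω₁, ω₂, ω₃, ω₄, ω₅}
  {ω₂, ω₃, ω₆}  = {ω₂, ω₆} ∪ {ω₂, ω₃}
  {ω₂, ω₅, ω₆}  = {ω₂, ω₅} ∪ {ω₂, ω₆}
  {ω₁, ω₂, ω₄, ω₆}  = {ω₂, ω₆} ∪ {ω₁, ω₄, ω₆}
  {ω₂, ω₃, ω₅, ω₆}  = {ω₂, ω₆} ∪ {ω₂, ω₃, ω₅}
  {ω₁, ω₂, ω₃, ω₄, ω₆}  = {ω₂, ω₆} ∪ {ω₁, ω₃, ω₄, ω₆}
  {ω₁, ω₂, ω₄, ω₅, ω₆}  = {ω₂, ω₅} ∪ {ω₁, ω₄, ω₅, ω₆}
Pass 3 (6 new):
  {ω₃}  = ᶜ of {ω₁, ω₂, ω₄, ω₅, ω₆}
  {ω₅}  = ᶜ of {ω₁, ω₂, ω₃, ω₄, ω₆}
  {ω₁, ω₄}  = ᶜ of {ω₂, ω₃, ω₅, ω₆}
  {ω₃, ω₅}  = ᶜ of {ω₁, ω₂, ω₄, ω₆}
  {ω₁, ω₃, ω₄}  = ᶜ of {ω₂, ω₅, ω₆}
  {ω₁, ω₄, ω₅}  = ᶜ of {ω₂, ω₃, ω₆}
Pass 4. New:
  {ω₃, ω₆}  = {ω₆} ∪ {ω₃}
  {ω₅, ω₆}  = {ω₆} ∪ {ω₅}
  {ω₁, ω₂, ω₄}  = {ω₂} ∪ {ω₁, ω₄}
  {ω₃, ω₅, ω₆}  = {ω₆} ∪ {ω₃, ω₅}
  {ω₁, ω₂, ω₃, ω₄}  = {ω₂} ∪ {ω₁, ω₃, ω₄}
  {ω₁, ω₂, ω₄, ω₅}  = {ω₁, ω₄, ω₅} ∪ {ω₂, ω₅}
Pass 5: stable.

Hence σ(𝒜) has 32 members: { {}, {ω₂}, {ω₃}, {ω₅}, {ω₆}, {ω₁, ω₄}, {ω₂, ω₃}, {ω₂, ω₅}, {ω₂, ω₆}, {ω₃, ω₅}, {ω₃, ω₆}, {ω₅, ω₆}, {ω₁, ω₂, ω₄}, {ω₁, ω₃, ω₄}, {ω₁, ω₄, ω₅}, {ω₁, ω₄, ω₆}, {ω₂, ω₃, ω₅}, {ω₂, ω₃, ω₆}, {ω₂, ω₅, ω₆}, {ω₃, ω₅, ω₆}, {ω₁, ω₂, ω₃, ω₄}, {ω₁, ω₂, ω₄, ω₅}, {ω₁, ω₂, ω₄, ω₆}, {ω₁, ω₃, ω₄, ω₅}, {ω₁, ω₃, ω₄, ω₆}, {ω₁, ω₄, ω₅, ω₆}, {ω₂, ω₃, ω₅, ω₆}, {ω₁, ω₂, ω₃, ω₄, ω₅}, {ω₁, ω₂, ω₃, ω₄, ω₆}, {ω₁, ω₂, ω₄, ω₅, ω₆}, {ω₁, ω₃, ω₄, ω₅, ω₆}, S }.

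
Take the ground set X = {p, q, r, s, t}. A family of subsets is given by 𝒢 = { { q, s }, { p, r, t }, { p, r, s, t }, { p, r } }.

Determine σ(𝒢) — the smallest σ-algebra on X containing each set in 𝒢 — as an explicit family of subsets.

Begin from { ∅, { p, r }, { q, s }, { p, r, t }, { p, r, s, t }, X } (that is, 𝒢 plus ∅ and X).
Iteration 1: 3 new —
  { q }  = X∖{ p, r, s, t }
  { q, s, t }  = X∖{ p, r }
  { p, q, r, s }  = { p, r } ∪ { q, s }
  [9 total]
Iteration 2. New:
  { t }  = X∖{ p, q, r, s }
  { p, q, r }  = { q } ∪ { p, r }
  { p, q, r, t }  = { p, r, t } ∪ { q }
  [12 total]
Iteration 3 (3 new):
  { s }  = X∖{ p, q, r, t }
  { q, t }  = { q } ∪ { t }
  { s, t }  = X∖{ p, q, r }
  [15 total]
Iteration 4. New:
  { p, r, s }  = X∖{ q, t }
  [16 total]
Iteration 5: no new sets; the family is a σ-algebra.

σ(𝒢) = { ∅, { q }, { s }, { t }, { p, r }, { q, s }, { q, t }, { s, t }, { p, q, r }, { p, r, s }, { p, r, t }, { q, s, t }, { p, q, r, s }, { p, q, r, t }, { p, r, s, t }, X }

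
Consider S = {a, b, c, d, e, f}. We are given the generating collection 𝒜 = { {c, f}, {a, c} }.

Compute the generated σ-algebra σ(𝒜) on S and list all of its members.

Take S₀ = 𝒜 ∪ {∅, S} = { ∅, {a, c}, {c, f}, S }.
Pass 1: 3 new —
  {a, c, f}  = {a, c} ∪ {c, f}
  {a, b, d, e}  = S∖{c, f}
  {b, d, e, f}  = S∖{a, c}
  [7 total]
Pass 2: 4 new —
  {b, d, e}  = S∖{a, c, f}
  {a, b, c, d, e}  = {a, c} ∪ {a, b, d, e}
  {a, b, d, e, f}  = {b, d, e, f} ∪ {a, b, d, e}
  {b, c, d, e, f}  = {b, d, e, f} ∪ {c, f}
  [11 total]
Pass 3: +3 →
  {a}  = S∖{b, c, d, e, f}
  {c}  = S∖{a, b, d, e, f}
  {f}  = S∖{a, b, c, d, e}
  [14 total]
Pass 4. New:
  {a, f}  = {a} ∪ {f}
  {b, c, d, e}  = {c} ∪ {b, d, e}
  [16 total]
Pass 5 adds nothing — fixpoint reached.

σ(𝒜) = { ∅, {a}, {c}, {f}, {a, c}, {a, f}, {c, f}, {a, c, f}, {b, d, e}, {a, b, d, e}, {b, c, d, e}, {b, d, e, f}, {a, b, c, d, e}, {a, b, d, e, f}, {b, c, d, e, f}, S }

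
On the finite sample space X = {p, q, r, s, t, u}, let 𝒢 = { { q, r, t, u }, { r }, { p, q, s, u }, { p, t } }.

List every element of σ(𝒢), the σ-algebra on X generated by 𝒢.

σ(𝒢) = { ∅, { p }, { r }, { s }, { t }, { p, r }, { p, s }, { p, t }, { q, u }, { r, s }, { r, t }, { s, t }, { p, q, u }, { p, r, s }, { p, r, t }, { p, s, t }, { q, r, u }, { q, s, u }, { q, t, u }, { r, s, t }, { p, q, r, u }, { p, q, s, u }, { p, q, t, u }, { p, r, s, t }, { q, r, s, u }, { q, r, t, u }, { q, s, t, u }, { p, q, r, s, u }, { p, q, r, t, u }, { p, q, s, t, u }, { q, r, s, t, u }, X }

Derivation:
Initial family (6 sets): { ∅, { r }, { p, t }, { p, q, s, u }, { q, r, t, u }, X }.
Step 1 (7 new):
  { p, s }  = { q, r, t, u }ᶜ
  { r, t }  = { p, q, s, u }ᶜ
  { p, r, t }  = { r } ∪ { p, t }
  { q, r, s, u }  = { p, t }ᶜ
  { p, q, r, s, u }  = { r } ∪ { p, q, s, u }
  { p, q, r, t, u }  = { p, t } ∪ { q, r, t, u }
  { p, q, s, t, u }  = { r }ᶜ
  (now 13)
Step 2: +7 →
  { s }  = { p, q, r, t, u }ᶜ
  { t }  = { p, q, r, s, u }ᶜ
  { p, r, s }  = { r } ∪ { p, s }
  { p, s, t }  = { p, s } ∪ { p, t }
  { q, s, u }  = { p, r, t }ᶜ
  { p, r, s, t }  = { p, r, t } ∪ { p, s }
  { q, r, s, t, u }  = { q, r, s, u } ∪ { r, t }
  (now 20)
Step 3 (8 new):
  { p }  = { q, r, s, t, u }ᶜ
  { q, u }  = { p, r, s, t }ᶜ
  { r, s }  = { r } ∪ { s }
  { s, t }  = { t } ∪ { s }
  { q, r, u }  = { p, s, t }ᶜ
  { q, t, u }  = { p, r, s }ᶜ
  { r, s, t }  = { r, t } ∪ { s }
  { q, s, t, u }  = { q, s, u } ∪ { t }
  (now 28)
Step 4 (4 new):
  { p, r }  = { q, s, t, u }ᶜ
  { p, q, u }  = { r, s, t }ᶜ
  { p, q, r, u }  = { s, t }ᶜ
  { p, q, t, u }  = { r, s }ᶜ
  (now 32)
After Step 5 the family is unchanged; done.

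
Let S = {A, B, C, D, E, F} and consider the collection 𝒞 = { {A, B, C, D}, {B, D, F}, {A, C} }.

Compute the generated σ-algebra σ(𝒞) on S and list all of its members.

Answer: σ(𝒞) = { ∅, {E}, {F}, {A, C}, {B, D}, {E, F}, {A, C, E}, {A, C, F}, {B, D, E}, {B, D, F}, {A, B, C, D}, {A, C, E, F}, {B, D, E, F}, {A, B, C, D, E}, {A, B, C, D, F}, S }

Check:
Initial family (5 sets): { ∅, {A, C}, {B, D, F}, {A, B, C, D}, S }.
Pass 1 adds 4:
  {E, F}  = {A, B, C, D}ᶜ
  {A, C, E}  = {B, D, F}ᶜ
  {B, D, E, F}  = {A, C}ᶜ
  {A, B, C, D, F}  = {B, D, F} ∪ {A, C}
  [9 total]
Pass 2 adds 3:
  {E}  = {A, B, C, D, F}ᶜ
  {A, C, E, F}  = {E, F} ∪ {A, C, E}
  {A, B, C, D, E}  = {A, C, E} ∪ {A, B, C, D}
  [12 total]
Pass 3: 2 new —
  {F}  = {A, B, C, D, E}ᶜ
  {B, D}  = {A, C, E, F}ᶜ
  [14 total]
Pass 4: 2 new —
  {A, C, F}  = {A, C} ∪ {F}
  {B, D, E}  = {B, D} ∪ {E}
  [16 total]
Pass 5: closed — nothing new.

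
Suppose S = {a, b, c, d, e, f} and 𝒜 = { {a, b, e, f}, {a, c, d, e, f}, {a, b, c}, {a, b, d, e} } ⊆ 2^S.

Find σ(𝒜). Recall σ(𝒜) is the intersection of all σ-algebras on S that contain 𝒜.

Take S₀ = 𝒜 ∪ {∅, S} = { {}, {a, b, c}, {a, b, d, e}, {a, b, e, f}, {a, c, d, e, f}, S }.
Step 1. New:
  {b}  = S∖{a, c, d, e, f}
  {c, d}  = S∖{a, b, e, f}
  {c, f}  = S∖{a, b, d, e}
  {d, e, f}  = S∖{a, b, c}
  {a, b, c, d, e}  = {a, b, c} ∪ {a, b, d, e}
  {a, b, c, e, f}  = {a, b, c} ∪ {a, b, e, f}
  {a, b, d, e, f}  = {a, b, d, e} ∪ {a, b, e, f}
Step 2 (10 new):
  {c}  = S∖{a, b, d, e, f}
  {d}  = S∖{a, b, c, e, f}
  {f}  = S∖{a, b, c, d, e}
  {b, c, d}  = {c, d} ∪ {b}
  {b, c, f}  = {b} ∪ {c, f}
  {c, d, f}  = {c, d} ∪ {c, f}
  {a, b, c, d}  = {c, d} ∪ {a, b, c}
  {a, b, c, f}  = {a, b, c} ∪ {c, f}
  {b, d, e, f}  = {b} ∪ {d, e, f}
  {c, d, e, f}  = {c, d} ∪ {d, e, f}
Step 3: 14 new —
  {a, b}  = S∖{c, d, e, f}
  {a, c}  = S∖{b, d, e, f}
  {b, c}  = {b} ∪ {c}
  {b, d}  = {b} ∪ {d}
  {b, f}  = {b} ∪ {f}
  {d, e}  = S∖{a, b, c, f}
  {d, f}  = {f} ∪ {d}
  {e, f}  = S∖{a, b, c, d}
  {a, b, e}  = S∖{c, d, f}
  {a, d, e}  = S∖{b, c, f}
  {a, e, f}  = S∖{b, c, d}
  {b, c, d, f}  = {c, d} ∪ {b, c, f}
  {a, b, c, d, f}  = {c, d} ∪ {a, b, c, f}
  {b, c, d, e, f}  = {c, d} ∪ {b, d, e, f}
Step 4 adds 20:
  {a}  = S∖{b, c, d, e, f}
  {e}  = S∖{a, b, c, d, f}
  {a, e}  = S∖{b, c, d, f}
  {a, b, d}  = {a, b} ∪ {d}
  {a, b, f}  = {a, b} ∪ {b, f}
  {a, c, d}  = {c, d} ∪ {a, c}
  {a, c, f}  = {f} ∪ {a, c}
  {b, d, e}  = {b} ∪ {d, e}
  {b, d, f}  = {b} ∪ {d, f}
  {b, e, f}  = {e, f} ∪ {b}
  {c, d, e}  = {c, d} ∪ {d, e}
  {c, e, f}  = {e, f} ∪ {c}
  {a, b, c, e}  = S∖{d, f}
  {a, b, d, f}  = {a, b} ∪ {d, f}
  {a, c, d, e}  = S∖{b, f}
  {a, c, d, f}  = {a, c} ∪ {c, d, f}
  {a, c, e, f}  = S∖{b, d}
  {a, d, e, f}  = S∖{b, c}
  {b, c, d, e}  = {d, e} ∪ {b, c}
  {b, c, e, f}  = {e, f} ∪ {b, c, f}
Step 5 (7 new):
  {a, d}  = S∖{b, c, e, f}
  {a, f}  = S∖{b, c, d, e}
  {b, e}  = S∖{a, c, d, f}
  {c, e}  = S∖{a, b, d, f}
  {a, c, e}  = S∖{b, d, f}
  {a, d, f}  = {d, f} ∪ {a}
  {b, c, e}  = {e} ∪ {b, c}
Step 6: closed — nothing new.

|σ(𝒜)| = 64.  σ(𝒜) = { {}, {a}, {b}, {c}, {d}, {e}, {f}, {a, b}, {a, c}, {a, d}, {a, e}, {a, f}, {b, c}, {b, d}, {b, e}, {b, f}, {c, d}, {c, e}, {c, f}, {d, e}, {d, f}, {e, f}, {a, b, c}, {a, b, d}, {a, b, e}, {a, b, f}, {a, c, d}, {a, c, e}, {a, c, f}, {a, d, e}, {a, d, f}, {a, e, f}, {b, c, d}, {b, c, e}, {b, c, f}, {b, d, e}, {b, d, f}, {b, e, f}, {c, d, e}, {c, d, f}, {c, e, f}, {d, e, f}, {a, b, c, d}, {a, b, c, e}, {a, b, c, f}, {a, b, d, e}, {a, b, d, f}, {a, b, e, f}, {a, c, d, e}, {a, c, d, f}, {a, c, e, f}, {a, d, e, f}, {b, c, d, e}, {b, c, d, f}, {b, c, e, f}, {b, d, e, f}, {c, d, e, f}, {a, b, c, d, e}, {a, b, c, d, f}, {a, b, c, e, f}, {a, b, d, e, f}, {a, c, d, e, f}, {b, c, d, e, f}, S }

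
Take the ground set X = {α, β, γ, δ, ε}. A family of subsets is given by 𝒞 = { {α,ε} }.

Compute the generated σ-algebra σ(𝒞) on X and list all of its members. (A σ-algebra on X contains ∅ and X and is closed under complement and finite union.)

Take S₀ = 𝒞 ∪ {∅, X} = { {}, {α,ε}, X }.
Step 1: 1 new —
  {β,γ,δ}  = {α,ε}ᶜ
  [4 total]
Step 2: stable.

Therefore σ(𝒞) = { {}, {α,ε}, {β,γ,δ}, X } (|σ(𝒞)| = 4).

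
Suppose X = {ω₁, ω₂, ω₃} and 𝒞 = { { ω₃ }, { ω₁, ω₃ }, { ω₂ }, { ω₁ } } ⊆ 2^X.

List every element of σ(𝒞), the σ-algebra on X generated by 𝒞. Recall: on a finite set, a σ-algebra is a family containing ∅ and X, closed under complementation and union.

σ(𝒞) = { {  }, { ω₁ }, { ω₂ }, { ω₃ }, { ω₁, ω₂ }, { ω₁, ω₃ }, { ω₂, ω₃ }, X }

Working:
Begin from { {  }, { ω₁ }, { ω₂ }, { ω₃ }, { ω₁, ω₃ }, X } (that is, 𝒞 plus ∅ and X).
Round 1. New:
  { ω₁, ω₂ }  = complement { ω₃ }
  { ω₂, ω₃ }  = complement { ω₁ }
  |family| = 8
Round 2 adds nothing — fixpoint reached.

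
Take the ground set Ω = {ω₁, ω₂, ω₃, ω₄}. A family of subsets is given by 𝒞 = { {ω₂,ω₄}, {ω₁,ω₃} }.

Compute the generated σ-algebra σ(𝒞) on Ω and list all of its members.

|σ(𝒞)| = 4.  σ(𝒞) = { {}, {ω₁,ω₃}, {ω₂,ω₄}, Ω }

Derivation:
Start: 𝒞 ∪ {∅, Ω} = { {}, {ω₁,ω₃}, {ω₂,ω₄}, Ω }.
Step 1 adds nothing — fixpoint reached.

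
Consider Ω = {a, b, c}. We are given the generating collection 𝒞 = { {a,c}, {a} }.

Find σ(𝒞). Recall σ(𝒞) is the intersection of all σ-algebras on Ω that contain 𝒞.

Answer: σ(𝒞) = { {}, {a}, {b}, {c}, {a,b}, {a,c}, {b,c}, Ω }

Derivation:
Seed the family with 𝒞 together with ∅ and Ω: { {}, {a}, {a,c}, Ω }.
Iteration 1: +2 →
  {b}  = complement {a,c}
  {b,c}  = complement {a}
  — 6 sets.
Iteration 2: +1 →
  {a,b}  = {b} ∪ {a}
  — 7 sets.
Iteration 3 (1 new):
  {c}  = complement {a,b}
  — 8 sets.
After Iteration 4 the family is unchanged; done.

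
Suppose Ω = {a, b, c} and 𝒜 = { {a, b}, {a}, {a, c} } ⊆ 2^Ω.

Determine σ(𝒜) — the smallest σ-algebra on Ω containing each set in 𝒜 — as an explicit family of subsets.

Take S₀ = 𝒜 ∪ {∅, Ω} = { ∅, {a}, {a, b}, {a, c}, Ω }.
Step 1 (3 new):
  {b}  = ᶜ of {a, c}
  {c}  = ᶜ of {a, b}
  {b, c}  = ᶜ of {a}
  [8 total]
Step 2: already closed under ᶜ and ∪.

σ(𝒜) = { ∅, {a}, {b}, {c}, {a, b}, {a, c}, {b, c}, Ω }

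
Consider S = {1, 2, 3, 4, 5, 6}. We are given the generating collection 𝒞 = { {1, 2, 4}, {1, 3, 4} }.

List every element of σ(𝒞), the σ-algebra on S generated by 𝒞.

|σ(𝒞)| = 16.  σ(𝒞) = { ∅, {2}, {3}, {1, 4}, {2, 3}, {5, 6}, {1, 2, 4}, {1, 3, 4}, {2, 5, 6}, {3, 5, 6}, {1, 2, 3, 4}, {1, 4, 5, 6}, {2, 3, 5, 6}, {1, 2, 4, 5, 6}, {1, 3, 4, 5, 6}, S }

Trace:
Initial family (4 sets): { ∅, {1, 2, 4}, {1, 3, 4}, S }.
Round 1: +3 →
  {2, 5, 6}  = {1, 3, 4}ᶜ
  {3, 5, 6}  = {1, 2, 4}ᶜ
  {1, 2, 3, 4}  = {1, 2, 4} ∪ {1, 3, 4}
  [7 total]
Round 2 adds 4:
  {5, 6}  = {1, 2, 3, 4}ᶜ
  {2, 3, 5, 6}  = {3, 5, 6} ∪ {2, 5, 6}
  {1, 2, 4, 5, 6}  = {2, 5, 6} ∪ {1, 2, 4}
  {1, 3, 4, 5, 6}  = {1, 3, 4} ∪ {3, 5, 6}
  [11 total]
Round 3 (3 new):
  {2}  = {1, 3, 4, 5, 6}ᶜ
  {3}  = {1, 2, 4, 5, 6}ᶜ
  {1, 4}  = {2, 3, 5, 6}ᶜ
  [14 total]
Round 4: +2 →
  {2, 3}  = {3} ∪ {2}
  {1, 4, 5, 6}  = {1, 4} ∪ {5, 6}
  [16 total]
Round 5 adds nothing — fixpoint reached.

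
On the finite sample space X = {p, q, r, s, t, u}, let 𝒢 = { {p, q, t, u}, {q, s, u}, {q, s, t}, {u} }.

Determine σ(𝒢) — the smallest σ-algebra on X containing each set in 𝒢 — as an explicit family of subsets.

Start: 𝒢 ∪ {∅, X} = { {}, {u}, {q, s, t}, {q, s, u}, {p, q, t, u}, X }.
Pass 1: +6 →
  {r, s}  = {p, q, t, u}ᶜ
  {p, r, t}  = {q, s, u}ᶜ
  {p, r, u}  = {q, s, t}ᶜ
  {q, s, t, u}  = {q, s, u} ∪ {q, s, t}
  {p, q, r, s, t}  = {u}ᶜ
  {p, q, s, t, u}  = {q, s, u} ∪ {p, q, t, u}
  [12 total]
Pass 2: +11 →
  {r}  = {p, q, s, t, u}ᶜ
  {p, r}  = {q, s, t, u}ᶜ
  {r, s, u}  = {r, s} ∪ {u}
  {p, r, s, t}  = {r, s} ∪ {p, r, t}
  {p, r, s, u}  = {r, s} ∪ {p, r, u}
  {p, r, t, u}  = {p, r, u} ∪ {p, r, t}
  {q, r, s, t}  = {r, s} ∪ {q, s, t}
  {q, r, s, u}  = {q, s, u} ∪ {r, s}
  {p, q, r, s, u}  = {q, s, u} ∪ {p, r, u}
  {p, q, r, t, u}  = {p, r, u} ∪ {p, q, t, u}
  {q, r, s, t, u}  = {r, s} ∪ {q, s, t, u}
  [23 total]
Pass 3 adds 12:
  {p}  = {q, r, s, t, u}ᶜ
  {s}  = {p, q, r, t, u}ᶜ
  {t}  = {p, q, r, s, u}ᶜ
  {p, t}  = {q, r, s, u}ᶜ
  {p, u}  = {q, r, s, t}ᶜ
  {q, s}  = {p, r, t, u}ᶜ
  {q, t}  = {p, r, s, u}ᶜ
  {q, u}  = {p, r, s, t}ᶜ
  {r, u}  = {u} ∪ {r}
  {p, q, t}  = {r, s, u}ᶜ
  {p, r, s}  = {r, s} ∪ {p, r}
  {p, r, s, t, u}  = {r, s} ∪ {p, r, t, u}
  [35 total]
Pass 4: +24 →
  {q}  = {p, r, s, t, u}ᶜ
  {p, s}  = {p} ∪ {s}
  {r, t}  = {t} ∪ {r}
  {s, t}  = {t} ∪ {s}
  {s, u}  = {u} ∪ {s}
  {t, u}  = {u} ∪ {t}
  {p, q, s}  = {p} ∪ {q, s}
  {p, q, u}  = {p} ∪ {q, u}
  {p, s, t}  = {p, t} ∪ {s}
  {p, s, u}  = {p, u} ∪ {s}
  {p, t, u}  = {p, u} ∪ {t}
  {q, r, s}  = {r, s} ∪ {q, s}
  {q, r, t}  = {q, t} ∪ {r}
  {q, r, u}  = {q, u} ∪ {r}
  {q, t, u}  = {p, r, s}ᶜ
  {r, s, t}  = {r, s} ∪ {t}
  {r, t, u}  = {t} ∪ {r, u}
  {p, q, r, s}  = {p, r, s} ∪ {q, s}
  {p, q, r, t}  = {q, t} ∪ {p, r, t}
  {p, q, r, u}  = {p, r, u} ∪ {q, u}
  {p, q, s, t}  = {r, u}ᶜ
  {p, q, s, u}  = {q, s, u} ∪ {p}
  {q, r, t, u}  = {q, t} ∪ {r, u}
  {r, s, t, u}  = {t} ∪ {r, s, u}
  [59 total]
Pass 5 (5 new):
  {p, q}  = {r, s, t, u}ᶜ
  {q, r}  = {q} ∪ {r}
  {p, q, r}  = {q} ∪ {p, r}
  {s, t, u}  = {t, u} ∪ {s, t}
  {p, s, t, u}  = {t, u} ∪ {p, s, u}
  [64 total]
Pass 6 adds nothing — fixpoint reached.

Hence σ(𝒢) has 64 members: { {}, {p}, {q}, {r}, {s}, {t}, {u}, {p, q}, {p, r}, {p, s}, {p, t}, {p, u}, {q, r}, {q, s}, {q, t}, {q, u}, {r, s}, {r, t}, {r, u}, {s, t}, {s, u}, {t, u}, {p, q, r}, {p, q, s}, {p, q, t}, {p, q, u}, {p, r, s}, {p, r, t}, {p, r, u}, {p, s, t}, {p, s, u}, {p, t, u}, {q, r, s}, {q, r, t}, {q, r, u}, {q, s, t}, {q, s, u}, {q, t, u}, {r, s, t}, {r, s, u}, {r, t, u}, {s, t, u}, {p, q, r, s}, {p, q, r, t}, {p, q, r, u}, {p, q, s, t}, {p, q, s, u}, {p, q, t, u}, {p, r, s, t}, {p, r, s, u}, {p, r, t, u}, {p, s, t, u}, {q, r, s, t}, {q, r, s, u}, {q, r, t, u}, {q, s, t, u}, {r, s, t, u}, {p, q, r, s, t}, {p, q, r, s, u}, {p, q, r, t, u}, {p, q, s, t, u}, {p, r, s, t, u}, {q, r, s, t, u}, X }.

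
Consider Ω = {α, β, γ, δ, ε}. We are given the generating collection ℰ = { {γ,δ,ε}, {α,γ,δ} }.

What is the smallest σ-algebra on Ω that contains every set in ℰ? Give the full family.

|σ(ℰ)| = 16.  σ(ℰ) = { ∅, {α}, {β}, {ε}, {α,β}, {α,ε}, {β,ε}, {γ,δ}, {α,β,ε}, {α,γ,δ}, {β,γ,δ}, {γ,δ,ε}, {α,β,γ,δ}, {α,γ,δ,ε}, {β,γ,δ,ε}, Ω }

Working:
Initial family (4 sets): { ∅, {α,γ,δ}, {γ,δ,ε}, Ω }.
Step 1 adds 3:
  {α,β}  = {γ,δ,ε}ᶜ
  {β,ε}  = {α,γ,δ}ᶜ
  {α,γ,δ,ε}  = {γ,δ,ε} ∪ {α,γ,δ}
Step 2 adds 4:
  {β}  = {α,γ,δ,ε}ᶜ
  {α,β,ε}  = {β,ε} ∪ {α,β}
  {α,β,γ,δ}  = {α,γ,δ} ∪ {α,β}
  {β,γ,δ,ε}  = {β,ε} ∪ {γ,δ,ε}
Step 3 (3 new):
  {α}  = {β,γ,δ,ε}ᶜ
  {ε}  = {α,β,γ,δ}ᶜ
  {γ,δ}  = {α,β,ε}ᶜ
Step 4. New:
  {α,ε}  = {ε} ∪ {α}
  {β,γ,δ}  = {γ,δ} ∪ {β}
After Step 5 the family is unchanged; done.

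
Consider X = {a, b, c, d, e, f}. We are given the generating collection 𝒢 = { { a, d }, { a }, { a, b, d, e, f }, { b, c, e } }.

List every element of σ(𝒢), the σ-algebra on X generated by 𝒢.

Seed the family with 𝒢 together with ∅ and X: { ∅, { a }, { a, d }, { b, c, e }, { a, b, d, e, f }, X }.
Step 1 (6 new):
  { c }  = ᶜ of { a, b, d, e, f }
  { a, d, f }  = ᶜ of { b, c, e }
  { a, b, c, e }  = { b, c, e } ∪ { a }
  { b, c, e, f }  = ᶜ of { a, d }
  { a, b, c, d, e }  = { b, c, e } ∪ { a, d }
  { b, c, d, e, f }  = ᶜ of { a }
  [12 total]
Step 2 adds 6:
  { f }  = ᶜ of { a, b, c, d, e }
  { a, c }  = { c } ∪ { a }
  { d, f }  = ᶜ of { a, b, c, e }
  { a, c, d }  = { c } ∪ { a, d }
  { a, c, d, f }  = { a, d, f } ∪ { c }
  { a, b, c, e, f }  = { a, b, c, e } ∪ { b, c, e, f }
  [18 total]
Step 3: +8 →
  { d }  = ᶜ of { a, b, c, e, f }
  { a, f }  = { a } ∪ { f }
  { b, e }  = ᶜ of { a, c, d, f }
  { c, f }  = { c } ∪ { f }
  { a, c, f }  = { a, c } ∪ { f }
  { b, e, f }  = ᶜ of { a, c, d }
  { c, d, f }  = { c } ∪ { d, f }
  { b, d, e, f }  = ᶜ of { a, c }
  [26 total]
Step 4. New:
  { c, d }  = { c } ∪ { d }
  { a, b, e }  = ᶜ of { c, d, f }
  { b, d, e }  = ᶜ of { a, c, f }
  { a, b, d, e }  = ᶜ of { c, f }
  { a, b, e, f }  = { b, e } ∪ { a, f }
  { b, c, d, e }  = ᶜ of { a, f }
  [32 total]
Step 5: closed — nothing new.

σ(𝒢) = { ∅, { a }, { c }, { d }, { f }, { a, c }, { a, d }, { a, f }, { b, e }, { c, d }, { c, f }, { d, f }, { a, b, e }, { a, c, d }, { a, c, f }, { a, d, f }, { b, c, e }, { b, d, e }, { b, e, f }, { c, d, f }, { a, b, c, e }, { a, b, d, e }, { a, b, e, f }, { a, c, d, f }, { b, c, d, e }, { b, c, e, f }, { b, d, e, f }, { a, b, c, d, e }, { a, b, c, e, f }, { a, b, d, e, f }, { b, c, d, e, f }, X }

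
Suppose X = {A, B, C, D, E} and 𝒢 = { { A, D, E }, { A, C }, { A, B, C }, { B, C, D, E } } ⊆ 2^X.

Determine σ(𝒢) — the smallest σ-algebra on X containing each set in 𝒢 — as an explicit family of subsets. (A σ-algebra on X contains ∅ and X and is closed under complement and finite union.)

Start: 𝒢 ∪ {∅, X} = { {  }, { A, C }, { A, B, C }, { A, D, E }, { B, C, D, E }, X }.
Pass 1 (5 new):
  { A }  = ᶜ of { B, C, D, E }
  { B, C }  = ᶜ of { A, D, E }
  { D, E }  = ᶜ of { A, B, C }
  { B, D, E }  = ᶜ of { A, C }
  { A, C, D, E }  = { A, D, E } ∪ { A, C }
Pass 2. New:
  { B }  = ᶜ of { A, C, D, E }
  { A, B, D, E }  = { A, D, E } ∪ { B, D, E }
Pass 3: +2 →
  { C }  = ᶜ of { A, B, D, E }
  { A, B }  = { B } ∪ { A }
Pass 4 (1 new):
  { C, D, E }  = ᶜ of { A, B }
Pass 5: no new sets; the family is a σ-algebra.

|σ(𝒢)| = 16.  σ(𝒢) = { {  }, { A }, { B }, { C }, { A, B }, { A, C }, { B, C }, { D, E }, { A, B, C }, { A, D, E }, { B, D, E }, { C, D, E }, { A, B, D, E }, { A, C, D, E }, { B, C, D, E }, X }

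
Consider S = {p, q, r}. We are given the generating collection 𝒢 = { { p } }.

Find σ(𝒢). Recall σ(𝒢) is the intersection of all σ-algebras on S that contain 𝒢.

Answer: σ(𝒢) = { {  }, { p }, { q, r }, S }

Trace:
Start: 𝒢 ∪ {∅, S} = { {  }, { p }, S }.
Iteration 1: +1 →
  { q, r }  = { p }ᶜ
  |family| = 4
Iteration 2: already closed under ᶜ and ∪.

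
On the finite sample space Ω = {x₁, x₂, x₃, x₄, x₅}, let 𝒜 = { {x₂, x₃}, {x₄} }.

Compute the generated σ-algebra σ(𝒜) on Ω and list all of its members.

Initial family (4 sets): { {}, {x₄}, {x₂, x₃}, Ω }.
Pass 1: 3 new —
  {x₁, x₄, x₅}  = Ω∖{x₂, x₃}
  {x₂, x₃, x₄}  = {x₂, x₃} ∪ {x₄}
  {x₁, x₂, x₃, x₅}  = Ω∖{x₄}
  (now 7)
Pass 2: +1 →
  {x₁, x₅}  = Ω∖{x₂, x₃, x₄}
  (now 8)
Pass 3: no new sets; the family is a σ-algebra.

σ(𝒜) = { {}, {x₄}, {x₁, x₅}, {x₂, x₃}, {x₁, x₄, x₅}, {x₂, x₃, x₄}, {x₁, x₂, x₃, x₅}, Ω }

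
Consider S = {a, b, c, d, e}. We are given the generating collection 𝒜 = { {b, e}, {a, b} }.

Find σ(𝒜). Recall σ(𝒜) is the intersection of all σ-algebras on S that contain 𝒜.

σ(𝒜) = { {}, {a}, {b}, {e}, {a, b}, {a, e}, {b, e}, {c, d}, {a, b, e}, {a, c, d}, {b, c, d}, {c, d, e}, {a, b, c, d}, {a, c, d, e}, {b, c, d, e}, S }

Trace:
Initial family (4 sets): { {}, {a, b}, {b, e}, S }.
Iteration 1: +3 →
  {a, b, e}  = {a, b} ∪ {b, e}
  {a, c, d}  = {b, e}ᶜ
  {c, d, e}  = {a, b}ᶜ
  [7 total]
Iteration 2: +4 →
  {c, d}  = {a, b, e}ᶜ
  {a, b, c, d}  = {a, c, d} ∪ {a, b}
  {a, c, d, e}  = {c, d, e} ∪ {a, c, d}
  {b, c, d, e}  = {b, e} ∪ {c, d, e}
  [11 total]
Iteration 3. New:
  {a}  = {b, c, d, e}ᶜ
  {b}  = {a, c, d, e}ᶜ
  {e}  = {a, b, c, d}ᶜ
  [14 total]
Iteration 4 adds 2:
  {a, e}  = {e} ∪ {a}
  {b, c, d}  = {c, d} ∪ {b}
  [16 total]
After Iteration 5 the family is unchanged; done.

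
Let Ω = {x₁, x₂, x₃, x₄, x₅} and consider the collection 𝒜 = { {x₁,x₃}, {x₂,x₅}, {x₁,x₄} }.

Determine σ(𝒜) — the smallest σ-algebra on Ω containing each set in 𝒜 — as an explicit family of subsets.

σ(𝒜) = { {}, {x₁}, {x₃}, {x₄}, {x₁,x₃}, {x₁,x₄}, {x₂,x₅}, {x₃,x₄}, {x₁,x₂,x₅}, {x₁,x₃,x₄}, {x₂,x₃,x₅}, {x₂,x₄,x₅}, {x₁,x₂,x₃,x₅}, {x₁,x₂,x₄,x₅}, {x₂,x₃,x₄,x₅}, Ω }

Trace:
Begin from { {}, {x₁,x₃}, {x₁,x₄}, {x₂,x₅}, Ω } (that is, 𝒜 plus ∅ and Ω).
Iteration 1: +5 →
  {x₁,x₃,x₄}  = complement {x₂,x₅}
  {x₂,x₃,x₅}  = complement {x₁,x₄}
  {x₂,x₄,x₅}  = complement {x₁,x₃}
  {x₁,x₂,x₃,x₅}  = {x₂,x₅} ∪ {x₁,x₃}
  {x₁,x₂,x₄,x₅}  = {x₂,x₅} ∪ {x₁,x₄}
Iteration 2 (3 new):
  {x₃}  = complement {x₁,x₂,x₄,x₅}
  {x₄}  = complement {x₁,x₂,x₃,x₅}
  {x₂,x₃,x₄,x₅}  = {x₂,x₃,x₅} ∪ {x₂,x₄,x₅}
Iteration 3: 2 new —
  {x₁}  = complement {x₂,x₃,x₄,x₅}
  {x₃,x₄}  = {x₃} ∪ {x₄}
Iteration 4: 1 new —
  {x₁,x₂,x₅}  = complement {x₃,x₄}
Iteration 5: stable.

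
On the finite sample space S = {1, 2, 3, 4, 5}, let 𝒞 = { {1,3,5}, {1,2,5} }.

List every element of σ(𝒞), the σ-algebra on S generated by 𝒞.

σ(𝒞) = { ∅, {2}, {3}, {4}, {1,5}, {2,3}, {2,4}, {3,4}, {1,2,5}, {1,3,5}, {1,4,5}, {2,3,4}, {1,2,3,5}, {1,2,4,5}, {1,3,4,5}, S }

Derivation:
Initial family (4 sets): { ∅, {1,2,5}, {1,3,5}, S }.
Round 1 (3 new):
  {2,4}  = ᶜ of {1,3,5}
  {3,4}  = ᶜ of {1,2,5}
  {1,2,3,5}  = {1,3,5} ∪ {1,2,5}
Round 2: +4 →
  {4}  = ᶜ of {1,2,3,5}
  {2,3,4}  = {3,4} ∪ {2,4}
  {1,2,4,5}  = {1,2,5} ∪ {2,4}
  {1,3,4,5}  = {3,4} ∪ {1,3,5}
Round 3 adds 3:
  {2}  = ᶜ of {1,3,4,5}
  {3}  = ᶜ of {1,2,4,5}
  {1,5}  = ᶜ of {2,3,4}
Round 4 adds 2:
  {2,3}  = {3} ∪ {2}
  {1,4,5}  = {1,5} ∪ {4}
Round 5: closed — nothing new.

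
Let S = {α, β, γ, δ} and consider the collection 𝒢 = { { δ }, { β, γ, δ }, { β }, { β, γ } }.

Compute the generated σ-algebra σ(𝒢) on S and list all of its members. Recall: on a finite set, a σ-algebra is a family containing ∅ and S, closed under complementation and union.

Start: 𝒢 ∪ {∅, S} = { {}, { β }, { δ }, { β, γ }, { β, γ, δ }, S }.
Step 1 adds 5:
  { α }  = S∖{ β, γ, δ }
  { α, δ }  = S∖{ β, γ }
  { β, δ }  = { δ } ∪ { β }
  { α, β, γ }  = S∖{ δ }
  { α, γ, δ }  = S∖{ β }
  |family| = 11
Step 2: +3 →
  { α, β }  = { β } ∪ { α }
  { α, γ }  = S∖{ β, δ }
  { α, β, δ }  = { β } ∪ { α, δ }
  |family| = 14
Step 3 adds 2:
  { γ }  = S∖{ α, β, δ }
  { γ, δ }  = S∖{ α, β }
  |family| = 16
Step 4: closed — nothing new.

|σ(𝒢)| = 16.  σ(𝒢) = { {}, { α }, { β }, { γ }, { δ }, { α, β }, { α, γ }, { α, δ }, { β, γ }, { β, δ }, { γ, δ }, { α, β, γ }, { α, β, δ }, { α, γ, δ }, { β, γ, δ }, S }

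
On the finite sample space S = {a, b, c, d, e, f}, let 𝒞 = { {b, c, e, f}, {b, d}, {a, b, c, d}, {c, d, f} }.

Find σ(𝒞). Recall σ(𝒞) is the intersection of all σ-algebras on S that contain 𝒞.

Answer: σ(𝒞) = { ∅, {a}, {b}, {c}, {d}, {e}, {f}, {a, b}, {a, c}, {a, d}, {a, e}, {a, f}, {b, c}, {b, d}, {b, e}, {b, f}, {c, d}, {c, e}, {c, f}, {d, e}, {d, f}, {e, f}, {a, b, c}, {a, b, d}, {a, b, e}, {a, b, f}, {a, c, d}, {a, c, e}, {a, c, f}, {a, d, e}, {a, d, f}, {a, e, f}, {b, c, d}, {b, c, e}, {b, c, f}, {b, d, e}, {b, d, f}, {b, e, f}, {c, d, e}, {c, d, f}, {c, e, f}, {d, e, f}, {a, b, c, d}, {a, b, c, e}, {a, b, c, f}, {a, b, d, e}, {a, b, d, f}, {a, b, e, f}, {a, c, d, e}, {a, c, d, f}, {a, c, e, f}, {a, d, e, f}, {b, c, d, e}, {b, c, d, f}, {b, c, e, f}, {b, d, e, f}, {c, d, e, f}, {a, b, c, d, e}, {a, b, c, d, f}, {a, b, c, e, f}, {a, b, d, e, f}, {a, c, d, e, f}, {b, c, d, e, f}, S }

Trace:
Take S₀ = 𝒞 ∪ {∅, S} = { ∅, {b, d}, {c, d, f}, {a, b, c, d}, {b, c, e, f}, S }.
Pass 1 adds 7:
  {a, d}  = S∖{b, c, e, f}
  {e, f}  = S∖{a, b, c, d}
  {a, b, e}  = S∖{c, d, f}
  {a, c, e, f}  = S∖{b, d}
  {b, c, d, f}  = {c, d, f} ∪ {b, d}
  {a, b, c, d, f}  = {c, d, f} ∪ {a, b, c, d}
  {b, c, d, e, f}  = {c, d, f} ∪ {b, c, e, f}
Pass 2 adds 13:
  {a}  = S∖{b, c, d, e, f}
  {e}  = S∖{a, b, c, d, f}
  {a, e}  = S∖{b, c, d, f}
  {a, b, d}  = {a, d} ∪ {b, d}
  {a, b, d, e}  = {a, b, e} ∪ {a, d}
  {a, b, e, f}  = {e, f} ∪ {a, b, e}
  {a, c, d, f}  = {a, d} ∪ {c, d, f}
  {a, d, e, f}  = {e, f} ∪ {a, d}
  {b, d, e, f}  = {e, f} ∪ {b, d}
  {c, d, e, f}  = {e, f} ∪ {c, d, f}
  {a, b, c, d, e}  = {a, b, e} ∪ {a, b, c, d}
  {a, b, c, e, f}  = {a, c, e, f} ∪ {a, b, e}
  {a, c, d, e, f}  = {a, c, e, f} ∪ {a, d}
Pass 3 (14 new):
  {b}  = S∖{a, c, d, e, f}
  {d}  = S∖{a, b, c, e, f}
  {f}  = S∖{a, b, c, d, e}
  {a, b}  = S∖{c, d, e, f}
  {a, c}  = S∖{b, d, e, f}
  {b, c}  = S∖{a, d, e, f}
  {b, e}  = S∖{a, c, d, f}
  {c, d}  = S∖{a, b, e, f}
  {c, f}  = S∖{a, b, d, e}
  {a, d, e}  = {a, d} ∪ {a, e}
  {a, e, f}  = {e, f} ∪ {a, e}
  {b, d, e}  = {b, d} ∪ {e}
  {c, e, f}  = S∖{a, b, d}
  {a, b, d, e, f}  = {e, f} ∪ {a, b, d, e}
Pass 4 (23 new):
  {c}  = S∖{a, b, d, e, f}
  {a, f}  = {a} ∪ {f}
  {b, f}  = {b} ∪ {f}
  {d, e}  = {d} ∪ {e}
  {d, f}  = {d} ∪ {f}
  {a, b, c}  = {b} ∪ {a, c}
  {a, b, f}  = {a, b} ∪ {f}
  {a, c, d}  = {c, d} ∪ {a, c}
  {a, c, e}  = {a, c} ∪ {a, e}
  {a, c, f}  = S∖{b, d, e}
  {a, d, f}  = {a, d} ∪ {f}
  {b, c, d}  = S∖{a, e, f}
  {b, c, e}  = {b, c} ∪ {b, e}
  {b, c, f}  = S∖{a, d, e}
  {b, d, f}  = {b, d} ∪ {f}
  {b, e, f}  = {b} ∪ {e, f}
  {c, d, e}  = {c, d} ∪ {e}
  {d, e, f}  = {d} ∪ {e, f}
  {a, b, c, e}  = {a, c} ∪ {a, b, e}
  {a, b, c, f}  = {a, b} ∪ {c, f}
  {a, b, d, f}  = {a, b, d} ∪ {f}
  {a, c, d, e}  = {c, d} ∪ {a, e}
  {b, c, d, e}  = {c, d} ∪ {b, d, e}
Pass 5. New:
  {c, e}  = S∖{a, b, d, f}
Pass 6: already closed under ᶜ and ∪.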